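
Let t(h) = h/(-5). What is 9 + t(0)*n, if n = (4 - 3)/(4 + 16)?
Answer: 9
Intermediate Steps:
t(h) = -h/5 (t(h) = h*(-1/5) = -h/5)
n = 1/20 ≈ 0.050000
9 + t(0)*n = 9 - 1/5*0*(1/20) = 9 + 0*(1/20) = 9 + 0 = 9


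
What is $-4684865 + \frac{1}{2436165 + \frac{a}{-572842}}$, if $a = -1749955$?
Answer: $- \frac{6537913601629232683}{1395539380885} \approx -4.6849 \cdot 10^{6}$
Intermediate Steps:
$-4684865 + \frac{1}{2436165 + \frac{a}{-572842}} = -4684865 + \frac{1}{2436165 - \frac{1749955}{-572842}} = -4684865 + \frac{1}{2436165 - - \frac{1749955}{572842}} = -4684865 + \frac{1}{2436165 + \frac{1749955}{572842}} = -4684865 + \frac{1}{\frac{1395539380885}{572842}} = -4684865 + \frac{572842}{1395539380885} = - \frac{6537913601629232683}{1395539380885}$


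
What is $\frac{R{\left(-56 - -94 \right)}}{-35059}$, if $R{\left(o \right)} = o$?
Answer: $- \frac{38}{35059} \approx -0.0010839$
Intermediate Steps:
$\frac{R{\left(-56 - -94 \right)}}{-35059} = \frac{-56 - -94}{-35059} = \left(-56 + 94\right) \left(- \frac{1}{35059}\right) = 38 \left(- \frac{1}{35059}\right) = - \frac{38}{35059}$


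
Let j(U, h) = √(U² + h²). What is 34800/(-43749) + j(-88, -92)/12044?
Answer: -11600/14583 + √1013/3011 ≈ -0.78488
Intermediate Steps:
34800/(-43749) + j(-88, -92)/12044 = 34800/(-43749) + √((-88)² + (-92)²)/12044 = 34800*(-1/43749) + √(7744 + 8464)*(1/12044) = -11600/14583 + √16208*(1/12044) = -11600/14583 + (4*√1013)*(1/12044) = -11600/14583 + √1013/3011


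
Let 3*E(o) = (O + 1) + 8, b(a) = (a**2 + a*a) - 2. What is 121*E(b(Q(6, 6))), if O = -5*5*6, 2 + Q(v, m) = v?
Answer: -5687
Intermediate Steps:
Q(v, m) = -2 + v
b(a) = -2 + 2*a**2 (b(a) = (a**2 + a**2) - 2 = 2*a**2 - 2 = -2 + 2*a**2)
O = -150 (O = -25*6 = -150)
E(o) = -47 (E(o) = ((-150 + 1) + 8)/3 = (-149 + 8)/3 = (1/3)*(-141) = -47)
121*E(b(Q(6, 6))) = 121*(-47) = -5687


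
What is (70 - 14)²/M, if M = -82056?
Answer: -392/10257 ≈ -0.038218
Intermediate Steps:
(70 - 14)²/M = (70 - 14)²/(-82056) = 56²*(-1/82056) = 3136*(-1/82056) = -392/10257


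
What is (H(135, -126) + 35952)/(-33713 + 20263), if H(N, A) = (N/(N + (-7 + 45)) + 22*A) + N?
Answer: -576363/232685 ≈ -2.4770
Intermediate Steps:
H(N, A) = N + 22*A + N/(38 + N) (H(N, A) = (N/(N + 38) + 22*A) + N = (N/(38 + N) + 22*A) + N = (22*A + N/(38 + N)) + N = N + 22*A + N/(38 + N))
(H(135, -126) + 35952)/(-33713 + 20263) = ((135**2 + 39*135 + 836*(-126) + 22*(-126)*135)/(38 + 135) + 35952)/(-33713 + 20263) = ((18225 + 5265 - 105336 - 374220)/173 + 35952)/(-13450) = ((1/173)*(-456066) + 35952)*(-1/13450) = (-456066/173 + 35952)*(-1/13450) = (5763630/173)*(-1/13450) = -576363/232685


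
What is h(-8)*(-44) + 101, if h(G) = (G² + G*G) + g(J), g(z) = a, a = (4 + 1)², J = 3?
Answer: -6631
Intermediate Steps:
a = 25 (a = 5² = 25)
g(z) = 25
h(G) = 25 + 2*G² (h(G) = (G² + G*G) + 25 = (G² + G²) + 25 = 2*G² + 25 = 25 + 2*G²)
h(-8)*(-44) + 101 = (25 + 2*(-8)²)*(-44) + 101 = (25 + 2*64)*(-44) + 101 = (25 + 128)*(-44) + 101 = 153*(-44) + 101 = -6732 + 101 = -6631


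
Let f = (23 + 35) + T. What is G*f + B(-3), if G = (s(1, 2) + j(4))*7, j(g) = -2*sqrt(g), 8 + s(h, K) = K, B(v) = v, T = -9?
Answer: -3433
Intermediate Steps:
s(h, K) = -8 + K
f = 49 (f = (23 + 35) - 9 = 58 - 9 = 49)
G = -70 (G = ((-8 + 2) - 2*sqrt(4))*7 = (-6 - 2*2)*7 = (-6 - 4)*7 = -10*7 = -70)
G*f + B(-3) = -70*49 - 3 = -3430 - 3 = -3433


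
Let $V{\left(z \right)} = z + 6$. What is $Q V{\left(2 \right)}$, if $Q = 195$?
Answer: $1560$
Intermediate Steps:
$V{\left(z \right)} = 6 + z$
$Q V{\left(2 \right)} = 195 \left(6 + 2\right) = 195 \cdot 8 = 1560$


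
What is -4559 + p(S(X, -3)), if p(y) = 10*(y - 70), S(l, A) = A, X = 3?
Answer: -5289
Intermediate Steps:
p(y) = -700 + 10*y (p(y) = 10*(-70 + y) = -700 + 10*y)
-4559 + p(S(X, -3)) = -4559 + (-700 + 10*(-3)) = -4559 + (-700 - 30) = -4559 - 730 = -5289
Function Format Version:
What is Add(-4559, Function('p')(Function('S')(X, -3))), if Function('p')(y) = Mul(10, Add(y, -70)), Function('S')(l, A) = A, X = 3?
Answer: -5289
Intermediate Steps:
Function('p')(y) = Add(-700, Mul(10, y)) (Function('p')(y) = Mul(10, Add(-70, y)) = Add(-700, Mul(10, y)))
Add(-4559, Function('p')(Function('S')(X, -3))) = Add(-4559, Add(-700, Mul(10, -3))) = Add(-4559, Add(-700, -30)) = Add(-4559, -730) = -5289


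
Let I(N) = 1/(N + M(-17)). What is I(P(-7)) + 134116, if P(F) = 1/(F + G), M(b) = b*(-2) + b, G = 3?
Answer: 8985776/67 ≈ 1.3412e+5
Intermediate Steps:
M(b) = -b (M(b) = -2*b + b = -b)
P(F) = 1/(3 + F) (P(F) = 1/(F + 3) = 1/(3 + F))
I(N) = 1/(17 + N) (I(N) = 1/(N - 1*(-17)) = 1/(N + 17) = 1/(17 + N))
I(P(-7)) + 134116 = 1/(17 + 1/(3 - 7)) + 134116 = 1/(17 + 1/(-4)) + 134116 = 1/(17 - ¼) + 134116 = 1/(67/4) + 134116 = 4/67 + 134116 = 8985776/67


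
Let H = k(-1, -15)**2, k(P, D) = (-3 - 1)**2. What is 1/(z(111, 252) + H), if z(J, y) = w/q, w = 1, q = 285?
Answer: 285/72961 ≈ 0.0039062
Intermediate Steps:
k(P, D) = 16 (k(P, D) = (-4)**2 = 16)
z(J, y) = 1/285
H = 256 (H = 16**2 = 256)
1/(z(111, 252) + H) = 1/(1/285 + 256) = 1/(72961/285) = 285/72961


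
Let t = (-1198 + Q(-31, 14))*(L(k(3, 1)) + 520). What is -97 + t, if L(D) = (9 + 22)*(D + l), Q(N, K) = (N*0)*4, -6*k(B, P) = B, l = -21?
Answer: 175410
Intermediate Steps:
k(B, P) = -B/6
Q(N, K) = 0 (Q(N, K) = 0*4 = 0)
L(D) = -651 + 31*D (L(D) = (9 + 22)*(D - 21) = 31*(-21 + D) = -651 + 31*D)
t = 175507 (t = (-1198 + 0)*((-651 + 31*(-⅙*3)) + 520) = -1198*((-651 + 31*(-½)) + 520) = -1198*((-651 - 31/2) + 520) = -1198*(-1333/2 + 520) = -1198*(-293/2) = 175507)
-97 + t = -97 + 175507 = 175410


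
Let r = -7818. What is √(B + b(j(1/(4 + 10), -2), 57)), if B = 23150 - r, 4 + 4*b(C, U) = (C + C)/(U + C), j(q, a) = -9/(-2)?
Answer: √208222354/82 ≈ 175.97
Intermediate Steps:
j(q, a) = 9/2 (j(q, a) = -9*(-½) = 9/2)
b(C, U) = -1 + C/(2*(C + U)) (b(C, U) = -1 + ((C + C)/(U + C))/4 = -1 + ((2*C)/(C + U))/4 = -1 + (2*C/(C + U))/4 = -1 + C/(2*(C + U)))
B = 30968 (B = 23150 - 1*(-7818) = 23150 + 7818 = 30968)
√(B + b(j(1/(4 + 10), -2), 57)) = √(30968 + (-1*57 - ½*9/2)/(9/2 + 57)) = √(30968 + (-57 - 9/4)/(123/2)) = √(30968 + (2/123)*(-237/4)) = √(30968 - 79/82) = √(2539297/82) = √208222354/82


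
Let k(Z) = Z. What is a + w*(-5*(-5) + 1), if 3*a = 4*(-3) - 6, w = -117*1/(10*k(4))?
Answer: -1641/20 ≈ -82.050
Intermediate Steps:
w = -117/40 (w = -117/((4*5)*(-1*(-2))) = -117/(20*2) = -117/40 ≈ -2.9250)
a = -6 (a = (4*(-3) - 6)/3 = (-12 - 6)/3 = (⅓)*(-18) = -6)
a + w*(-5*(-5) + 1) = -6 - 117*(-5*(-5) + 1)/40 = -6 - 117*(25 + 1)/40 = -6 - 117/40*26 = -6 - 1521/20 = -1641/20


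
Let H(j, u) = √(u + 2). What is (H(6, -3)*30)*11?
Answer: 330*I ≈ 330.0*I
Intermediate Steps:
H(j, u) = √(2 + u)
(H(6, -3)*30)*11 = (√(2 - 3)*30)*11 = (√(-1)*30)*11 = (I*30)*11 = (30*I)*11 = 330*I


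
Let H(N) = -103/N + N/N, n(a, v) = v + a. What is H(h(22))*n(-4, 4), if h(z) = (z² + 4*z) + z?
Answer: 0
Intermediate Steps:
n(a, v) = a + v
h(z) = z² + 5*z
H(N) = 1 - 103/N (H(N) = -103/N + 1 = 1 - 103/N)
H(h(22))*n(-4, 4) = ((-103 + 22*(5 + 22))/((22*(5 + 22))))*(-4 + 4) = ((-103 + 22*27)/((22*27)))*0 = ((-103 + 594)/594)*0 = ((1/594)*491)*0 = (491/594)*0 = 0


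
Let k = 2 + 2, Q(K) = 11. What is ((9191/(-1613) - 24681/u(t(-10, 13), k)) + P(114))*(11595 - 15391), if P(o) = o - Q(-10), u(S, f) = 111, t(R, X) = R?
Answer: 28329832700/59681 ≈ 4.7469e+5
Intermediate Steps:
k = 4
P(o) = -11 + o (P(o) = o - 1*11 = o - 11 = -11 + o)
((9191/(-1613) - 24681/u(t(-10, 13), k)) + P(114))*(11595 - 15391) = ((9191/(-1613) - 24681/111) + (-11 + 114))*(11595 - 15391) = ((9191*(-1/1613) - 24681*1/111) + 103)*(-3796) = ((-9191/1613 - 8227/37) + 103)*(-3796) = (-13610218/59681 + 103)*(-3796) = -7463075/59681*(-3796) = 28329832700/59681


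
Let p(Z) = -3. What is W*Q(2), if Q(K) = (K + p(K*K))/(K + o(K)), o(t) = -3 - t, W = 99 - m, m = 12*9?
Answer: -3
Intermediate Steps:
m = 108
W = -9 (W = 99 - 1*108 = 99 - 108 = -9)
Q(K) = 1 - K/3 (Q(K) = (K - 3)/(K + (-3 - K)) = (-3 + K)/(-3) = (-3 + K)*(-⅓) = 1 - K/3)
W*Q(2) = -9*(1 - ⅓*2) = -9*(1 - ⅔) = -9*⅓ = -3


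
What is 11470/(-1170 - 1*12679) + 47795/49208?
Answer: 97497195/681481592 ≈ 0.14307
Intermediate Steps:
11470/(-1170 - 1*12679) + 47795/49208 = 11470/(-1170 - 12679) + 47795*(1/49208) = 11470/(-13849) + 47795/49208 = 11470*(-1/13849) + 47795/49208 = -11470/13849 + 47795/49208 = 97497195/681481592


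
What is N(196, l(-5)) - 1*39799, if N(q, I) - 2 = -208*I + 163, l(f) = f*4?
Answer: -35474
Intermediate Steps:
l(f) = 4*f
N(q, I) = 165 - 208*I (N(q, I) = 2 + (-208*I + 163) = 2 + (163 - 208*I) = 165 - 208*I)
N(196, l(-5)) - 1*39799 = (165 - 832*(-5)) - 1*39799 = (165 - 208*(-20)) - 39799 = (165 + 4160) - 39799 = 4325 - 39799 = -35474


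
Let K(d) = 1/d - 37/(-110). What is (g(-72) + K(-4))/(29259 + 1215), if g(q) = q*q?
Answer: 1140499/6704280 ≈ 0.17011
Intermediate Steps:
g(q) = q²
K(d) = 37/110 + 1/d (K(d) = 1/d - 37*(-1/110) = 1/d + 37/110 = 37/110 + 1/d)
(g(-72) + K(-4))/(29259 + 1215) = ((-72)² + (37/110 + 1/(-4)))/(29259 + 1215) = (5184 + (37/110 - ¼))/30474 = (5184 + 19/220)*(1/30474) = (1140499/220)*(1/30474) = 1140499/6704280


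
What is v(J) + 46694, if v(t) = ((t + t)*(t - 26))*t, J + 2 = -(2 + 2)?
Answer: 44390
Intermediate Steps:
J = -6 (J = -2 - (2 + 2) = -2 - 1*4 = -2 - 4 = -6)
v(t) = 2*t²*(-26 + t) (v(t) = ((2*t)*(-26 + t))*t = (2*t*(-26 + t))*t = 2*t²*(-26 + t))
v(J) + 46694 = 2*(-6)²*(-26 - 6) + 46694 = 2*36*(-32) + 46694 = -2304 + 46694 = 44390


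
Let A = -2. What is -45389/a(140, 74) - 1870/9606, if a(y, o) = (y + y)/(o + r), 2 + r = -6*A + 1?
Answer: -3706109599/268968 ≈ -13779.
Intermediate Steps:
r = 11 (r = -2 + (-6*(-2) + 1) = -2 + (12 + 1) = -2 + 13 = 11)
a(y, o) = 2*y/(11 + o) (a(y, o) = (y + y)/(o + 11) = (2*y)/(11 + o) = 2*y/(11 + o))
-45389/a(140, 74) - 1870/9606 = -45389/(2*140/(11 + 74)) - 1870/9606 = -45389/(2*140/85) - 1870*1/9606 = -45389/(2*140*(1/85)) - 935/4803 = -45389/56/17 - 935/4803 = -45389*17/56 - 935/4803 = -771613/56 - 935/4803 = -3706109599/268968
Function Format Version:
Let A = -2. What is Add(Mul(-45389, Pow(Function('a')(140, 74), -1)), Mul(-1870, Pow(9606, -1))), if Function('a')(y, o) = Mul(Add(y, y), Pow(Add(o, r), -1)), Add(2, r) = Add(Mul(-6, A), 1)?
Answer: Rational(-3706109599, 268968) ≈ -13779.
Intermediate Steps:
r = 11 (r = Add(-2, Add(Mul(-6, -2), 1)) = Add(-2, Add(12, 1)) = Add(-2, 13) = 11)
Function('a')(y, o) = Mul(2, y, Pow(Add(11, o), -1)) (Function('a')(y, o) = Mul(Add(y, y), Pow(Add(o, 11), -1)) = Mul(Mul(2, y), Pow(Add(11, o), -1)) = Mul(2, y, Pow(Add(11, o), -1)))
Add(Mul(-45389, Pow(Function('a')(140, 74), -1)), Mul(-1870, Pow(9606, -1))) = Add(Mul(-45389, Pow(Mul(2, 140, Pow(Add(11, 74), -1)), -1)), Mul(-1870, Pow(9606, -1))) = Add(Mul(-45389, Pow(Mul(2, 140, Pow(85, -1)), -1)), Mul(-1870, Rational(1, 9606))) = Add(Mul(-45389, Pow(Mul(2, 140, Rational(1, 85)), -1)), Rational(-935, 4803)) = Add(Mul(-45389, Pow(Rational(56, 17), -1)), Rational(-935, 4803)) = Add(Mul(-45389, Rational(17, 56)), Rational(-935, 4803)) = Add(Rational(-771613, 56), Rational(-935, 4803)) = Rational(-3706109599, 268968)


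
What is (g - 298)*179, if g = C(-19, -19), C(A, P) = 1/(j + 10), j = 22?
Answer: -1706765/32 ≈ -53336.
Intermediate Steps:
C(A, P) = 1/32 (C(A, P) = 1/(22 + 10) = 1/32)
g = 1/32 ≈ 0.031250
(g - 298)*179 = (1/32 - 298)*179 = -9535/32*179 = -1706765/32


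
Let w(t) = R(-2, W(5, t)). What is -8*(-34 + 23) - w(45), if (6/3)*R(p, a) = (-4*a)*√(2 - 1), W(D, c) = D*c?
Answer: 538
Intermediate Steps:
R(p, a) = -2*a (R(p, a) = ((-4*a)*√(2 - 1))/2 = ((-4*a)*√1)/2 = (-4*a*1)/2 = (-4*a)/2 = -2*a)
w(t) = -10*t
-8*(-34 + 23) - w(45) = -8*(-34 + 23) - (-10)*45 = -8*(-11) - 1*(-450) = 88 + 450 = 538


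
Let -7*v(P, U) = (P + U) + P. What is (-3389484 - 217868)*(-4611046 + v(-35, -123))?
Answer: 16633566550344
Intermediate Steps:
v(P, U) = -2*P/7 - U/7 (v(P, U) = -((P + U) + P)/7 = -(U + 2*P)/7 = -2*P/7 - U/7)
(-3389484 - 217868)*(-4611046 + v(-35, -123)) = (-3389484 - 217868)*(-4611046 + (-2/7*(-35) - ⅐*(-123))) = -3607352*(-4611046 + (10 + 123/7)) = -3607352*(-4611046 + 193/7) = -3607352*(-32277129/7) = 16633566550344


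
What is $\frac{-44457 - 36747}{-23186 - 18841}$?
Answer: $\frac{27068}{14009} \approx 1.9322$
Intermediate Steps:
$\frac{-44457 - 36747}{-23186 - 18841} = - \frac{81204}{-23186 - 18841} = - \frac{81204}{-42027} = \left(-81204\right) \left(- \frac{1}{42027}\right) = \frac{27068}{14009}$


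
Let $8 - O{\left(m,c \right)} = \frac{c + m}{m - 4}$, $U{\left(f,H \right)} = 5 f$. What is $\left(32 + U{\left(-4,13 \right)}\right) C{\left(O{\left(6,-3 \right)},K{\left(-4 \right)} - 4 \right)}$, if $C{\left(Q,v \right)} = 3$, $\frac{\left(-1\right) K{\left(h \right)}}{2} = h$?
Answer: $36$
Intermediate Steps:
$K{\left(h \right)} = - 2 h$
$O{\left(m,c \right)} = 8 - \frac{c + m}{-4 + m}$ ($O{\left(m,c \right)} = 8 - \frac{c + m}{m - 4} = 8 - \frac{c + m}{-4 + m}$)
$\left(32 + U{\left(-4,13 \right)}\right) C{\left(O{\left(6,-3 \right)},K{\left(-4 \right)} - 4 \right)} = \left(32 + 5 \left(-4\right)\right) 3 = \left(32 - 20\right) 3 = 12 \cdot 3 = 36$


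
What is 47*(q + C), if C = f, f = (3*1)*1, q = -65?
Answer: -2914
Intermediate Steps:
f = 3 (f = 3*1 = 3)
C = 3
47*(q + C) = 47*(-65 + 3) = 47*(-62) = -2914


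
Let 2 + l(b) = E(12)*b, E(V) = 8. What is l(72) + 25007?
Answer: 25581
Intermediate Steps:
l(b) = -2 + 8*b
l(72) + 25007 = (-2 + 8*72) + 25007 = (-2 + 576) + 25007 = 574 + 25007 = 25581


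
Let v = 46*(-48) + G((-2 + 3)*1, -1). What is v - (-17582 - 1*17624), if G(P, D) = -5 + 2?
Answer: 32995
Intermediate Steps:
G(P, D) = -3
v = -2211 (v = 46*(-48) - 3 = -2208 - 3 = -2211)
v - (-17582 - 1*17624) = -2211 - (-17582 - 1*17624) = -2211 - (-17582 - 17624) = -2211 - 1*(-35206) = -2211 + 35206 = 32995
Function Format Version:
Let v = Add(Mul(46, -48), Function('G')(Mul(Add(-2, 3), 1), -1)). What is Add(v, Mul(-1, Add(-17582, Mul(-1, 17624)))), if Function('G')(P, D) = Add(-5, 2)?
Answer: 32995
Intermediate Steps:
Function('G')(P, D) = -3
v = -2211 (v = Add(Mul(46, -48), -3) = Add(-2208, -3) = -2211)
Add(v, Mul(-1, Add(-17582, Mul(-1, 17624)))) = Add(-2211, Mul(-1, Add(-17582, Mul(-1, 17624)))) = Add(-2211, Mul(-1, Add(-17582, -17624))) = Add(-2211, Mul(-1, -35206)) = Add(-2211, 35206) = 32995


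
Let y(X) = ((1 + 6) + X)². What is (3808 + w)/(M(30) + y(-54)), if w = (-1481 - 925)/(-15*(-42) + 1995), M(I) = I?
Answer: 3331198/1959125 ≈ 1.7003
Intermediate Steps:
y(X) = (7 + X)²
w = -802/875 (w = -2406/(630 + 1995) = -2406/2625 = -2406*1/2625 = -802/875 ≈ -0.91657)
(3808 + w)/(M(30) + y(-54)) = (3808 - 802/875)/(30 + (7 - 54)²) = 3331198/(875*(30 + (-47)²)) = 3331198/(875*(30 + 2209)) = (3331198/875)/2239 = (3331198/875)*(1/2239) = 3331198/1959125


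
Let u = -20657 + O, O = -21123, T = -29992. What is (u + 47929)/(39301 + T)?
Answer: 6149/9309 ≈ 0.66054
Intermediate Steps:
u = -41780 (u = -20657 - 21123 = -41780)
(u + 47929)/(39301 + T) = (-41780 + 47929)/(39301 - 29992) = 6149/9309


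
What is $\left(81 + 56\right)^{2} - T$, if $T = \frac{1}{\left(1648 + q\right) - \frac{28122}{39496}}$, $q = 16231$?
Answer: $\frac{6626591209691}{353060431} \approx 18769.0$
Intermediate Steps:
$T = \frac{19748}{353060431}$ ($T = \frac{1}{\left(1648 + 16231\right) - \frac{28122}{39496}} = \frac{1}{17879 - \frac{14061}{19748}} = \frac{1}{\frac{353060431}{19748}} = \frac{19748}{353060431} \approx 5.5934 \cdot 10^{-5}$)
$\left(81 + 56\right)^{2} - T = \left(81 + 56\right)^{2} - \frac{19748}{353060431} = 137^{2} - \frac{19748}{353060431} = 18769 - \frac{19748}{353060431} = \frac{6626591209691}{353060431}$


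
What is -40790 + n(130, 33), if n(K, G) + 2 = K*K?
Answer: -23892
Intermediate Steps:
n(K, G) = -2 + K² (n(K, G) = -2 + K*K = -2 + K²)
-40790 + n(130, 33) = -40790 + (-2 + 130²) = -40790 + (-2 + 16900) = -40790 + 16898 = -23892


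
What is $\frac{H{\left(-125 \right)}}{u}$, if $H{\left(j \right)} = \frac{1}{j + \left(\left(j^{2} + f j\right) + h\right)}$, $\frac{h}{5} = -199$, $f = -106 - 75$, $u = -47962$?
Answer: $- \frac{1}{1780829060} \approx -5.6154 \cdot 10^{-10}$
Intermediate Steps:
$f = -181$
$h = -995$ ($h = 5 \left(-199\right) = -995$)
$H{\left(j \right)} = \frac{1}{-995 + j^{2} - 180 j}$ ($H{\left(j \right)} = \frac{1}{j - \left(995 - j^{2} + 181 j\right)} = \frac{1}{-995 + j^{2} - 180 j}$)
$\frac{H{\left(-125 \right)}}{u} = \frac{1}{\left(-995 + \left(-125\right)^{2} - -22500\right) \left(-47962\right)} = \frac{1}{-995 + 15625 + 22500} \left(- \frac{1}{47962}\right) = \frac{1}{37130} \left(- \frac{1}{47962}\right) = - \frac{1}{1780829060}$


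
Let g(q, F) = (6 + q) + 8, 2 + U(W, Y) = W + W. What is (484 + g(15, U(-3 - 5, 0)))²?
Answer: 263169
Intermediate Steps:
U(W, Y) = -2 + 2*W (U(W, Y) = -2 + (W + W) = -2 + 2*W)
g(q, F) = 14 + q
(484 + g(15, U(-3 - 5, 0)))² = (484 + (14 + 15))² = (484 + 29)² = 513² = 263169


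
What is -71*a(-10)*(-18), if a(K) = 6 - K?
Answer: 20448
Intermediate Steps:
-71*a(-10)*(-18) = -71*(6 - 1*(-10))*(-18) = -71*(6 + 10)*(-18) = -71*16*(-18) = -1136*(-18) = 20448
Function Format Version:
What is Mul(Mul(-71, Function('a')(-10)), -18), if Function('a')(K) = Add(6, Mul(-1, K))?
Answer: 20448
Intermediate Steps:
Mul(Mul(-71, Function('a')(-10)), -18) = Mul(Mul(-71, Add(6, Mul(-1, -10))), -18) = Mul(Mul(-71, Add(6, 10)), -18) = Mul(Mul(-71, 16), -18) = Mul(-1136, -18) = 20448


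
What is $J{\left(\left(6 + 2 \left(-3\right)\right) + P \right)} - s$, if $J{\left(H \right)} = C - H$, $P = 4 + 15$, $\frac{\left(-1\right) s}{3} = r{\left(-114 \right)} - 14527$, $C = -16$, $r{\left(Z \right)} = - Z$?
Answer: $-43274$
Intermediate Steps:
$s = 43239$ ($s = - 3 \left(\left(-1\right) \left(-114\right) - 14527\right) = - 3 \left(114 - 14527\right) = \left(-3\right) \left(-14413\right) = 43239$)
$P = 19$
$J{\left(H \right)} = -16 - H$
$J{\left(\left(6 + 2 \left(-3\right)\right) + P \right)} - s = \left(-16 - \left(\left(6 + 2 \left(-3\right)\right) + 19\right)\right) - 43239 = \left(-16 - \left(\left(6 - 6\right) + 19\right)\right) - 43239 = \left(-16 - \left(0 + 19\right)\right) - 43239 = \left(-16 - 19\right) - 43239 = -35 - 43239 = -43274$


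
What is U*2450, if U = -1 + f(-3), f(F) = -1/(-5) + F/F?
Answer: 490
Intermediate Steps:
f(F) = 6/5 (f(F) = -1*(-1/5) + 1 = 1/5 + 1 = 6/5)
U = 1/5 (U = -1 + 6/5 = 1/5 ≈ 0.20000)
U*2450 = (1/5)*2450 = 490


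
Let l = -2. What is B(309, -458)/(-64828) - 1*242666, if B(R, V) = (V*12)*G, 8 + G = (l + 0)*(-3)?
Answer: -3932890610/16207 ≈ -2.4267e+5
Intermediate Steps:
G = -2 (G = -8 + (-2 + 0)*(-3) = -8 - 2*(-3) = -8 + 6 = -2)
B(R, V) = -24*V (B(R, V) = (V*12)*(-2) = (12*V)*(-2) = -24*V)
B(309, -458)/(-64828) - 1*242666 = -24*(-458)/(-64828) - 1*242666 = 10992*(-1/64828) - 242666 = -2748/16207 - 242666 = -3932890610/16207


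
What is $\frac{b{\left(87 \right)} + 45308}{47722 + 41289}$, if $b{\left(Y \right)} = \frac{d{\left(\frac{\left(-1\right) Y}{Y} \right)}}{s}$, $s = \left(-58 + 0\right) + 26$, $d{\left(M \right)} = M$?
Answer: $\frac{1449857}{2848352} \approx 0.50902$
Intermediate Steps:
$s = -32$ ($s = -58 + 26 = -32$)
$b{\left(Y \right)} = \frac{1}{32}$ ($b{\left(Y \right)} = \frac{- Y \frac{1}{Y}}{-32} = \left(-1\right) \left(- \frac{1}{32}\right) = \frac{1}{32}$)
$\frac{b{\left(87 \right)} + 45308}{47722 + 41289} = \frac{\frac{1}{32} + 45308}{47722 + 41289} = \frac{1449857}{32 \cdot 89011} = \frac{1449857}{32} \cdot \frac{1}{89011} = \frac{1449857}{2848352}$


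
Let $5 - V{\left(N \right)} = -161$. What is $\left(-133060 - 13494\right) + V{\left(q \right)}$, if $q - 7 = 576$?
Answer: $-146388$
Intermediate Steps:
$q = 583$ ($q = 7 + 576 = 583$)
$V{\left(N \right)} = 166$ ($V{\left(N \right)} = 5 - -161 = 5 + 161 = 166$)
$\left(-133060 - 13494\right) + V{\left(q \right)} = \left(-133060 - 13494\right) + 166 = -146554 + 166 = -146388$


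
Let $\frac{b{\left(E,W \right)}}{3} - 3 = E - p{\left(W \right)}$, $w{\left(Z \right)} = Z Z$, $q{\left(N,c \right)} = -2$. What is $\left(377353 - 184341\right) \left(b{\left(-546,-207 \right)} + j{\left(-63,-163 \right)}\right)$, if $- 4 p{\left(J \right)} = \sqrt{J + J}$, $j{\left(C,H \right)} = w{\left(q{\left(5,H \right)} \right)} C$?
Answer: $-363055572 + 434277 i \sqrt{46} \approx -3.6306 \cdot 10^{8} + 2.9454 \cdot 10^{6} i$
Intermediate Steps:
$w{\left(Z \right)} = Z^{2}$
$j{\left(C,H \right)} = 4 C$ ($j{\left(C,H \right)} = \left(-2\right)^{2} C = 4 C$)
$p{\left(J \right)} = - \frac{\sqrt{2} \sqrt{J}}{4}$ ($p{\left(J \right)} = - \frac{\sqrt{J + J}}{4} = - \frac{\sqrt{2 J}}{4} = - \frac{\sqrt{2} \sqrt{J}}{4}$)
$b{\left(E,W \right)} = 9 + 3 E + \frac{3 \sqrt{2} \sqrt{W}}{4}$ ($b{\left(E,W \right)} = 9 + 3 \left(E - - \frac{\sqrt{2} \sqrt{W}}{4}\right) = 9 + 3 \left(E + \frac{\sqrt{2} \sqrt{W}}{4}\right) = 9 + \left(3 E + \frac{3 \sqrt{2} \sqrt{W}}{4}\right) = 9 + 3 E + \frac{3 \sqrt{2} \sqrt{W}}{4}$)
$\left(377353 - 184341\right) \left(b{\left(-546,-207 \right)} + j{\left(-63,-163 \right)}\right) = \left(377353 - 184341\right) \left(\left(9 + 3 \left(-546\right) + \frac{3 \sqrt{2} \sqrt{-207}}{4}\right) + 4 \left(-63\right)\right) = \left(377353 - 184341\right) \left(\left(9 - 1638 + \frac{3 \sqrt{2} \cdot 3 i \sqrt{23}}{4}\right) - 252\right) = 193012 \left(\left(9 - 1638 + \frac{9 i \sqrt{46}}{4}\right) - 252\right) = 193012 \left(\left(-1629 + \frac{9 i \sqrt{46}}{4}\right) - 252\right) = 193012 \left(-1881 + \frac{9 i \sqrt{46}}{4}\right) = -363055572 + 434277 i \sqrt{46}$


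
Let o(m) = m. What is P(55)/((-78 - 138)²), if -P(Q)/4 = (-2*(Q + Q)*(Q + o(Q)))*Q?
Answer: 166375/1458 ≈ 114.11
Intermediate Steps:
P(Q) = 32*Q³ (P(Q) = -4*(-2*(Q + Q)*(Q + Q))*Q = -4*(-2*2*Q*2*Q)*Q = -4*(-8*Q²)*Q = -(-32)*Q³ = 32*Q³)
P(55)/((-78 - 138)²) = (32*55³)/((-78 - 138)²) = (32*166375)/((-216)²) = 5324000/46656 = 5324000*(1/46656) = 166375/1458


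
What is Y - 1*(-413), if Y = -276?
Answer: 137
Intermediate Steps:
Y - 1*(-413) = -276 - 1*(-413) = -276 + 413 = 137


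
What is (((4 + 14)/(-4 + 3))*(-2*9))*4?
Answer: 1296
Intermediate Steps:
(((4 + 14)/(-4 + 3))*(-2*9))*4 = ((18/(-1))*(-18))*4 = ((18*(-1))*(-18))*4 = -18*(-18)*4 = 324*4 = 1296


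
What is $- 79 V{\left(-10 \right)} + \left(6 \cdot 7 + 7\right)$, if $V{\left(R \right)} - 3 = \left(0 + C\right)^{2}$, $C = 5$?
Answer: $-2163$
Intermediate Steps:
$V{\left(R \right)} = 28$ ($V{\left(R \right)} = 3 + \left(0 + 5\right)^{2} = 3 + 5^{2} = 3 + 25 = 28$)
$- 79 V{\left(-10 \right)} + \left(6 \cdot 7 + 7\right) = \left(-79\right) 28 + \left(6 \cdot 7 + 7\right) = -2212 + \left(42 + 7\right) = -2212 + 49 = -2163$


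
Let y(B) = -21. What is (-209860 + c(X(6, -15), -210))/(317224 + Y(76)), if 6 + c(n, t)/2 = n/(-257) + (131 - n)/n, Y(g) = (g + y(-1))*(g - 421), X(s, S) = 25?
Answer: -1348374366/1916249825 ≈ -0.70365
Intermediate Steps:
Y(g) = (-421 + g)*(-21 + g) (Y(g) = (g - 21)*(g - 421) = (-21 + g)*(-421 + g) = (-421 + g)*(-21 + g))
c(n, t) = -12 - 2*n/257 + 2*(131 - n)/n (c(n, t) = -12 + 2*(n/(-257) + (131 - n)/n) = -12 + 2*(n*(-1/257) + (131 - n)/n) = -12 + 2*(-n/257 + (131 - n)/n) = -12 + (-2*n/257 + 2*(131 - n)/n) = -12 - 2*n/257 + 2*(131 - n)/n)
(-209860 + c(X(6, -15), -210))/(317224 + Y(76)) = (-209860 + (-14 + 262/25 - 2/257*25))/(317224 + (8841 + 76**2 - 442*76)) = (-209860 + (-14 + 262*(1/25) - 50/257))/(317224 + (8841 + 5776 - 33592)) = (-209860 + (-14 + 262/25 - 50/257))/(317224 - 18975) = (-209860 - 23866/6425)/298249 = -1348374366/6425*1/298249 = -1348374366/1916249825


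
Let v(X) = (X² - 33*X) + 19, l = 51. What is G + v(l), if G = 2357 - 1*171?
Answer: 3123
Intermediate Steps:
G = 2186 (G = 2357 - 171 = 2186)
v(X) = 19 + X² - 33*X
G + v(l) = 2186 + (19 + 51² - 33*51) = 2186 + (19 + 2601 - 1683) = 2186 + 937 = 3123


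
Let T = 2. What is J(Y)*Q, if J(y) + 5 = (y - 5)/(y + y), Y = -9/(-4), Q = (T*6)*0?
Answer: 0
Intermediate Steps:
Q = 0 (Q = (2*6)*0 = 12*0 = 0)
Y = 9/4 (Y = -9*(-¼) = 9/4 ≈ 2.2500)
J(y) = -5 + (-5 + y)/(2*y) (J(y) = -5 + (y - 5)/(y + y) = -5 + (-5 + y)/((2*y)) = -5 + (-5 + y)*(1/(2*y)) = -5 + (-5 + y)/(2*y))
J(Y)*Q = ((-5 - 9*9/4)/(2*(9/4)))*0 = ((½)*(4/9)*(-5 - 81/4))*0 = ((½)*(4/9)*(-101/4))*0 = -101/18*0 = 0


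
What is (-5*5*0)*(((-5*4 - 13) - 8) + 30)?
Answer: 0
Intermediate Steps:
(-5*5*0)*(((-5*4 - 13) - 8) + 30) = (-25*0)*(((-20 - 13) - 8) + 30) = 0*((-33 - 8) + 30) = 0*(-41 + 30) = 0*(-11) = 0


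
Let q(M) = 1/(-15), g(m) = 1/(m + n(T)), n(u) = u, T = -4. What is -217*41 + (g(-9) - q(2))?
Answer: -1734917/195 ≈ -8897.0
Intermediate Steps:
g(m) = 1/(-4 + m) (g(m) = 1/(m - 4) = 1/(-4 + m))
q(M) = -1/15
-217*41 + (g(-9) - q(2)) = -217*41 + (1/(-4 - 9) - 1*(-1/15)) = -8897 + (1/(-13) + 1/15) = -8897 + (-1/13 + 1/15) = -8897 - 2/195 = -1734917/195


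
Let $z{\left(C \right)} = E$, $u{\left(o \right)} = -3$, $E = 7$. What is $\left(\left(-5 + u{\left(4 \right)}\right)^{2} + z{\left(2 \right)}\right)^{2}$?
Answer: $5041$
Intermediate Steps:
$z{\left(C \right)} = 7$
$\left(\left(-5 + u{\left(4 \right)}\right)^{2} + z{\left(2 \right)}\right)^{2} = \left(\left(-5 - 3\right)^{2} + 7\right)^{2} = \left(\left(-8\right)^{2} + 7\right)^{2} = \left(64 + 7\right)^{2} = 71^{2} = 5041$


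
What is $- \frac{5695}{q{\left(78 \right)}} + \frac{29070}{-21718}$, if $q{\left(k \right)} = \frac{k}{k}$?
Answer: $- \frac{61856540}{10859} \approx -5696.3$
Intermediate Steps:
$q{\left(k \right)} = 1$
$- \frac{5695}{q{\left(78 \right)}} + \frac{29070}{-21718} = - \frac{5695}{1} + \frac{29070}{-21718} = \left(-5695\right) 1 + 29070 \left(- \frac{1}{21718}\right) = -5695 - \frac{14535}{10859} = - \frac{61856540}{10859}$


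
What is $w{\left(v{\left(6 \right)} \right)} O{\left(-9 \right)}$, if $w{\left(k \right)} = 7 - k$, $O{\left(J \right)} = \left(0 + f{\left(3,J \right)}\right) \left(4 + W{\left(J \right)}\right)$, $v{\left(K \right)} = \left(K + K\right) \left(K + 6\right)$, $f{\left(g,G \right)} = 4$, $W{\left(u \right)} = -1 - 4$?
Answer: $548$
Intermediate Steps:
$W{\left(u \right)} = -5$
$v{\left(K \right)} = 2 K \left(6 + K\right)$
$O{\left(J \right)} = -4$ ($O{\left(J \right)} = \left(0 + 4\right) \left(4 - 5\right) = 4 \left(-1\right) = -4$)
$w{\left(v{\left(6 \right)} \right)} O{\left(-9 \right)} = \left(7 - 2 \cdot 6 \left(6 + 6\right)\right) \left(-4\right) = \left(7 - 2 \cdot 6 \cdot 12\right) \left(-4\right) = \left(7 - 144\right) \left(-4\right) = \left(-137\right) \left(-4\right) = 548$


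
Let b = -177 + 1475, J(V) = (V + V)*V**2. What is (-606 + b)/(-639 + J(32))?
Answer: 692/64897 ≈ 0.010663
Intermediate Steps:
J(V) = 2*V**3 (J(V) = (2*V)*V**2 = 2*V**3)
b = 1298
(-606 + b)/(-639 + J(32)) = (-606 + 1298)/(-639 + 2*32**3) = 692/(-639 + 2*32768) = 692/(-639 + 65536) = 692/64897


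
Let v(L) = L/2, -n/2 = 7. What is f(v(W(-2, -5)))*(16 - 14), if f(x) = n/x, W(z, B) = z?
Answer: 28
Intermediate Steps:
n = -14 (n = -2*7 = -14)
v(L) = L/2 (v(L) = L*(½) = L/2)
f(x) = -14/x
f(v(W(-2, -5)))*(16 - 14) = (-14/((½)*(-2)))*(16 - 14) = -14/(-1)*2 = -14*(-1)*2 = 14*2 = 28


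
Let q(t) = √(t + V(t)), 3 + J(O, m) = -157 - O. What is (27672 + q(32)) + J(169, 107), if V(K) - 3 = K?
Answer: 27343 + √67 ≈ 27351.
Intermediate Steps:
V(K) = 3 + K
J(O, m) = -160 - O (J(O, m) = -3 + (-157 - O) = -160 - O)
q(t) = √(3 + 2*t) (q(t) = √(t + (3 + t)) = √(3 + 2*t))
(27672 + q(32)) + J(169, 107) = (27672 + √(3 + 2*32)) + (-160 - 1*169) = (27672 + √(3 + 64)) + (-160 - 169) = (27672 + √67) - 329 = 27343 + √67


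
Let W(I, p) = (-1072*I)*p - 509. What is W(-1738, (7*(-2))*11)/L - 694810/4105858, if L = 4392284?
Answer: -590559378866857/9017047199836 ≈ -65.494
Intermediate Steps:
W(I, p) = -509 - 1072*I*p (W(I, p) = -1072*I*p - 509 = -509 - 1072*I*p)
W(-1738, (7*(-2))*11)/L - 694810/4105858 = (-509 - 1072*(-1738)*(7*(-2))*11)/4392284 - 694810/4105858 = (-509 - 1072*(-1738)*(-14*11))*(1/4392284) - 694810*1/4105858 = (-509 - 1072*(-1738)*(-154))*(1/4392284) - 347405/2052929 = (-509 - 286922944)*(1/4392284) - 347405/2052929 = -286923453*1/4392284 - 347405/2052929 = -286923453/4392284 - 347405/2052929 = -590559378866857/9017047199836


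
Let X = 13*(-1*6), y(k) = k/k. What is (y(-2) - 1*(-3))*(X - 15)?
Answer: -372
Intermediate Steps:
y(k) = 1
X = -78 (X = 13*(-6) = -78)
(y(-2) - 1*(-3))*(X - 15) = (1 - 1*(-3))*(-78 - 15) = (1 + 3)*(-93) = 4*(-93) = -372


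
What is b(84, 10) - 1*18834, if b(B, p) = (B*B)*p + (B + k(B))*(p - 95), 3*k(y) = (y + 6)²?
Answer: -184914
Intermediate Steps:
k(y) = (6 + y)²/3 (k(y) = (y + 6)²/3 = (6 + y)²/3)
b(B, p) = p*B² + (-95 + p)*(B + (6 + B)²/3) (b(B, p) = (B*B)*p + (B + (6 + B)²/3)*(p - 95) = B²*p + (B + (6 + B)²/3)*(-95 + p) = p*B² + (-95 + p)*(B + (6 + B)²/3))
b(84, 10) - 1*18834 = (-1140 - 475*84 + 12*10 - 95/3*84² + 5*84*10 + (4/3)*10*84²) - 1*18834 = (-1140 - 39900 + 120 - 95/3*7056 + 4200 + (4/3)*10*7056) - 18834 = (-1140 - 39900 + 120 - 223440 + 4200 + 94080) - 18834 = -166080 - 18834 = -184914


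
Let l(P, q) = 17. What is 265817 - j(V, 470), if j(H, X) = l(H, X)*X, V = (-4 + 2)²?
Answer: 257827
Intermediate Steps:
V = 4 (V = (-2)² = 4)
j(H, X) = 17*X
265817 - j(V, 470) = 265817 - 17*470 = 265817 - 1*7990 = 265817 - 7990 = 257827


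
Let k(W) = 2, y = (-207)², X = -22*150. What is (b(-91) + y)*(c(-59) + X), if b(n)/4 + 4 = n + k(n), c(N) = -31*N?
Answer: -62483667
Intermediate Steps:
X = -3300
y = 42849
b(n) = -8 + 4*n (b(n) = -16 + 4*(n + 2) = -16 + 4*(2 + n) = -16 + (8 + 4*n) = -8 + 4*n)
(b(-91) + y)*(c(-59) + X) = ((-8 + 4*(-91)) + 42849)*(-31*(-59) - 3300) = ((-8 - 364) + 42849)*(1829 - 3300) = (-372 + 42849)*(-1471) = 42477*(-1471) = -62483667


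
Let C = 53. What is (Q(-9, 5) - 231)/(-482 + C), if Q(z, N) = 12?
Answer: 73/143 ≈ 0.51049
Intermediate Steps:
(Q(-9, 5) - 231)/(-482 + C) = (12 - 231)/(-482 + 53) = -219/(-429) = -219*(-1/429) = 73/143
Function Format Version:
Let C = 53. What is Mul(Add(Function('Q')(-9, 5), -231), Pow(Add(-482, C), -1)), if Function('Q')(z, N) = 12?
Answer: Rational(73, 143) ≈ 0.51049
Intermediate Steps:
Mul(Add(Function('Q')(-9, 5), -231), Pow(Add(-482, C), -1)) = Mul(Add(12, -231), Pow(Add(-482, 53), -1)) = Mul(-219, Pow(-429, -1)) = Mul(-219, Rational(-1, 429)) = Rational(73, 143)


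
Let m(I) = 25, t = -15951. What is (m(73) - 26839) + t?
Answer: -42765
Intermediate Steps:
(m(73) - 26839) + t = (25 - 26839) - 15951 = -26814 - 15951 = -42765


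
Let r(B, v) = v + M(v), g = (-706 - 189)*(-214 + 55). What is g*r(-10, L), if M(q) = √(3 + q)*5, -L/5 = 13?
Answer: -9249825 + 711525*I*√62 ≈ -9.2498e+6 + 5.6026e+6*I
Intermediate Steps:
L = -65 (L = -5*13 = -65)
M(q) = 5*√(3 + q)
g = 142305 (g = -895*(-159) = 142305)
r(B, v) = v + 5*√(3 + v)
g*r(-10, L) = 142305*(-65 + 5*√(3 - 65)) = 142305*(-65 + 5*√(-62)) = 142305*(-65 + 5*(I*√62)) = 142305*(-65 + 5*I*√62) = -9249825 + 711525*I*√62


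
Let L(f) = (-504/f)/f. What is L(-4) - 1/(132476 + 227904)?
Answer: -11351971/360380 ≈ -31.500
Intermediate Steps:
L(f) = -504/f²
L(-4) - 1/(132476 + 227904) = -504/(-4)² - 1/(132476 + 227904) = -504*1/16 - 1/360380 = -63/2 - 1*1/360380 = -63/2 - 1/360380 = -11351971/360380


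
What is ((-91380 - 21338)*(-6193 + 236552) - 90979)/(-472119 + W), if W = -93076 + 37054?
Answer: 8655232247/176047 ≈ 49164.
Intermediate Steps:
W = -56022
((-91380 - 21338)*(-6193 + 236552) - 90979)/(-472119 + W) = ((-91380 - 21338)*(-6193 + 236552) - 90979)/(-472119 - 56022) = (-112718*230359 - 90979)/(-528141) = (-25965605762 - 90979)*(-1/528141) = -25965696741*(-1/528141) = 8655232247/176047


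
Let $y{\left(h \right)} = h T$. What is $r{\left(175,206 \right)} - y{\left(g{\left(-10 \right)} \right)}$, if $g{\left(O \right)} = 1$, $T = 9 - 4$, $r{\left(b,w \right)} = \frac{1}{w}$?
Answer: $- \frac{1029}{206} \approx -4.9951$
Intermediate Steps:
$T = 5$ ($T = 9 - 4 = 5$)
$y{\left(h \right)} = 5 h$ ($y{\left(h \right)} = h 5 = 5 h$)
$r{\left(175,206 \right)} - y{\left(g{\left(-10 \right)} \right)} = \frac{1}{206} - 5 \cdot 1 = \frac{1}{206} - 5 = - \frac{1029}{206}$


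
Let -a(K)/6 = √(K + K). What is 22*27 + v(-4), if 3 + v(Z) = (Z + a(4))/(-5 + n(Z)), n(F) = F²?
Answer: 6497/11 - 12*√2/11 ≈ 589.09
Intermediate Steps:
a(K) = -6*√2*√K (a(K) = -6*√(K + K) = -6*√2*√K)
v(Z) = -3 + (Z - 12*√2)/(-5 + Z²) (v(Z) = -3 + (Z - 6*√2*√4)/(-5 + Z²) = -3 + (Z - 6*√2*2)/(-5 + Z²) = -3 + (Z - 12*√2)/(-5 + Z²))
22*27 + v(-4) = 22*27 + (15 - 4 - 12*√2 - 3*(-4)²)/(-5 + (-4)²) = 594 + (15 - 4 - 12*√2 - 3*16)/(-5 + 16) = 594 + (15 - 4 - 12*√2 - 48)/11 = 594 + (-37 - 12*√2)/11 = 594 + (-37/11 - 12*√2/11) = 6497/11 - 12*√2/11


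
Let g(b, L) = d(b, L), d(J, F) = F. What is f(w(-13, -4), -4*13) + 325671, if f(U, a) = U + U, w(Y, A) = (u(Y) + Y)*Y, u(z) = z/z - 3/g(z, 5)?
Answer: 1629993/5 ≈ 3.2600e+5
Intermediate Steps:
g(b, L) = L
u(z) = ⅖ (u(z) = z/z - 3/5 = 1 - 3*⅕ = 1 - ⅗ = ⅖)
w(Y, A) = Y*(⅖ + Y) (w(Y, A) = (⅖ + Y)*Y = Y*(⅖ + Y))
f(U, a) = 2*U
f(w(-13, -4), -4*13) + 325671 = 2*((⅕)*(-13)*(2 + 5*(-13))) + 325671 = 2*((⅕)*(-13)*(2 - 65)) + 325671 = 2*((⅕)*(-13)*(-63)) + 325671 = 2*(819/5) + 325671 = 1638/5 + 325671 = 1629993/5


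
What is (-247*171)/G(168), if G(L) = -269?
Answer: 42237/269 ≈ 157.01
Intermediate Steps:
(-247*171)/G(168) = -247*171/(-269) = -42237*(-1/269) = 42237/269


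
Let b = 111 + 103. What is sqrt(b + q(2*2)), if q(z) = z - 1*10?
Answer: 4*sqrt(13) ≈ 14.422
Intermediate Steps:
b = 214
q(z) = -10 + z (q(z) = z - 10 = -10 + z)
sqrt(b + q(2*2)) = sqrt(214 + (-10 + 2*2)) = sqrt(214 + (-10 + 4)) = sqrt(214 - 6) = sqrt(208) = 4*sqrt(13)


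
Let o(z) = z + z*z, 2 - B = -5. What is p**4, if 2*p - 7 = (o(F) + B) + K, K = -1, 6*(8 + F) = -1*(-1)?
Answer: 32901982800625/26873856 ≈ 1.2243e+6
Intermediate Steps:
B = 7 (B = 2 - 1*(-5) = 2 + 5 = 7)
F = -47/6 (F = -8 + (-1*(-1))/6 = -8 + (1/6)*1 = -8 + 1/6 = -47/6 ≈ -7.8333)
o(z) = z + z**2
p = 2395/72 (p = 7/2 + ((-47*(1 - 47/6)/6 + 7) - 1)/2 = 7/2 + ((-47/6*(-41/6) + 7) - 1)/2 = 7/2 + ((1927/36 + 7) - 1)/2 = 7/2 + (2179/36 - 1)/2 = 7/2 + (1/2)*(2143/36) = 7/2 + 2143/72 = 2395/72 ≈ 33.264)
p**4 = (2395/72)**4 = 32901982800625/26873856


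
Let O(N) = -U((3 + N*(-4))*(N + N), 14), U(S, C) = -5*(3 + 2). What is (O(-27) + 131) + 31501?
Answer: 31657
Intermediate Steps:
U(S, C) = -25 (U(S, C) = -5*5 = -25)
O(N) = 25 (O(N) = -1*(-25) = 25)
(O(-27) + 131) + 31501 = (25 + 131) + 31501 = 156 + 31501 = 31657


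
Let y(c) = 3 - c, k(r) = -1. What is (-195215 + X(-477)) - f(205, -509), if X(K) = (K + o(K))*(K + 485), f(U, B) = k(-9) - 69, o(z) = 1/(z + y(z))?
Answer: -596875/3 ≈ -1.9896e+5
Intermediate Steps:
o(z) = ⅓ (o(z) = 1/(z + (3 - z)) = 1/3 = ⅓)
f(U, B) = -70 (f(U, B) = -1 - 69 = -70)
X(K) = (485 + K)*(⅓ + K) (X(K) = (K + ⅓)*(K + 485) = (⅓ + K)*(485 + K) = (485 + K)*(⅓ + K))
(-195215 + X(-477)) - f(205, -509) = (-195215 + (485/3 + (-477)² + (1456/3)*(-477))) - 1*(-70) = (-195215 + (485/3 + 227529 - 231504)) + 70 = (-195215 - 11440/3) + 70 = -597085/3 + 70 = -596875/3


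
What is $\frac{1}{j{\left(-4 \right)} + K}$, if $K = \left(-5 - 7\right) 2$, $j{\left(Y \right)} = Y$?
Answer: $- \frac{1}{28} \approx -0.035714$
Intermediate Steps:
$K = -24$ ($K = \left(-12\right) 2 = -24$)
$\frac{1}{j{\left(-4 \right)} + K} = \frac{1}{-4 - 24} = \frac{1}{-28} = - \frac{1}{28}$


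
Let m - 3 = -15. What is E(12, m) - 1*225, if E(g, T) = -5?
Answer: -230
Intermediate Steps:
m = -12 (m = 3 - 15 = -12)
E(12, m) - 1*225 = -5 - 1*225 = -5 - 225 = -230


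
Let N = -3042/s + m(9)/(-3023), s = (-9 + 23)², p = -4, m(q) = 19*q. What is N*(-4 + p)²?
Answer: -147671712/148127 ≈ -996.93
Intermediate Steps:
s = 196 (s = 14² = 196)
N = -4614741/296254 (N = -3042/196 + (19*9)/(-3023) = -3042*1/196 + 171*(-1/3023) = -1521/98 - 171/3023 = -4614741/296254 ≈ -15.577)
N*(-4 + p)² = -4614741*(-4 - 4)²/296254 = -4614741/296254*(-8)² = -4614741/296254*64 = -147671712/148127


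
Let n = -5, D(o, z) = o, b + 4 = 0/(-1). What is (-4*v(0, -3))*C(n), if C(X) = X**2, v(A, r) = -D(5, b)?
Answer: 500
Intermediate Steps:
b = -4 (b = -4 + 0/(-1) = -4 + 0*(-1) = -4 + 0 = -4)
v(A, r) = -5 (v(A, r) = -1*5 = -5)
(-4*v(0, -3))*C(n) = -4*(-5)*(-5)**2 = 20*25 = 500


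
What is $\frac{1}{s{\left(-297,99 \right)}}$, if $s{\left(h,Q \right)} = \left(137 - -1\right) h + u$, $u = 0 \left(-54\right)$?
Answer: $- \frac{1}{40986} \approx -2.4399 \cdot 10^{-5}$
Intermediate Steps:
$u = 0$
$s{\left(h,Q \right)} = 138 h$ ($s{\left(h,Q \right)} = \left(137 - -1\right) h + 0 = \left(137 + 1\right) h + 0 = 138 h + 0 = 138 h$)
$\frac{1}{s{\left(-297,99 \right)}} = \frac{1}{138 \left(-297\right)} = \frac{1}{-40986} = - \frac{1}{40986}$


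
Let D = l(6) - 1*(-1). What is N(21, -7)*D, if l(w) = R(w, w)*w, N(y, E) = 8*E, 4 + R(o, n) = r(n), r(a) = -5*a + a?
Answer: 9352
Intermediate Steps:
r(a) = -4*a
R(o, n) = -4 - 4*n
l(w) = w*(-4 - 4*w) (l(w) = (-4 - 4*w)*w = w*(-4 - 4*w))
D = -167 (D = -4*6*(1 + 6) - 1*(-1) = -4*6*7 + 1 = -168 + 1 = -167)
N(21, -7)*D = (8*(-7))*(-167) = -56*(-167) = 9352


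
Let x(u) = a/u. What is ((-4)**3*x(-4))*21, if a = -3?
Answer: -1008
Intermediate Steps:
x(u) = -3/u
((-4)**3*x(-4))*21 = ((-4)**3*(-3/(-4)))*21 = -(-192)*(-1)/4*21 = -64*3/4*21 = -48*21 = -1008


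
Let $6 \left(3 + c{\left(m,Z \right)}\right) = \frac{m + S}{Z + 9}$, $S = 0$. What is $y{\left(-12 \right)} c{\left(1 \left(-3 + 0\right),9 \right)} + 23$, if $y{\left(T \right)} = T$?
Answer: $\frac{178}{3} \approx 59.333$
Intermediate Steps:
$c{\left(m,Z \right)} = -3 + \frac{m}{6 \left(9 + Z\right)}$ ($c{\left(m,Z \right)} = -3 + \frac{\left(m + 0\right) \frac{1}{Z + 9}}{6} = -3 + \frac{m \frac{1}{9 + Z}}{6} = -3 + \frac{m}{6 \left(9 + Z\right)}$)
$y{\left(-12 \right)} c{\left(1 \left(-3 + 0\right),9 \right)} + 23 = - 12 \frac{-162 + 1 \left(-3 + 0\right) - 162}{6 \left(9 + 9\right)} + 23 = - 12 \frac{-162 + 1 \left(-3\right) - 162}{6 \cdot 18} + 23 = - 12 \cdot \frac{1}{6} \cdot \frac{1}{18} \left(-162 - 3 - 162\right) + 23 = - 12 \cdot \frac{1}{6} \cdot \frac{1}{18} \left(-327\right) + 23 = \left(-12\right) \left(- \frac{109}{36}\right) + 23 = \frac{109}{3} + 23 = \frac{178}{3}$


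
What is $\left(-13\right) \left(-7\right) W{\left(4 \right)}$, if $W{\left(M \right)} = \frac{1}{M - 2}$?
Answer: $\frac{91}{2} \approx 45.5$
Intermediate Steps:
$W{\left(M \right)} = \frac{1}{-2 + M}$
$\left(-13\right) \left(-7\right) W{\left(4 \right)} = \frac{\left(-13\right) \left(-7\right)}{-2 + 4} = \frac{91}{2}$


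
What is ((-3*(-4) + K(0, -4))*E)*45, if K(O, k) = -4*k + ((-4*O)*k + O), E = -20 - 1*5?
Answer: -31500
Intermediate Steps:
E = -25 (E = -20 - 5 = -25)
K(O, k) = O - 4*k - 4*O*k (K(O, k) = -4*k + (-4*O*k + O) = -4*k + (O - 4*O*k) = O - 4*k - 4*O*k)
((-3*(-4) + K(0, -4))*E)*45 = ((-3*(-4) + (0 - 4*(-4) - 4*0*(-4)))*(-25))*45 = ((12 + (0 + 16 + 0))*(-25))*45 = ((12 + 16)*(-25))*45 = (28*(-25))*45 = -700*45 = -31500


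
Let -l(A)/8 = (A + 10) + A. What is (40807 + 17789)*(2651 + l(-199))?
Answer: 337219980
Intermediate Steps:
l(A) = -80 - 16*A (l(A) = -8*((A + 10) + A) = -8*((10 + A) + A) = -8*(10 + 2*A) = -80 - 16*A)
(40807 + 17789)*(2651 + l(-199)) = (40807 + 17789)*(2651 + (-80 - 16*(-199))) = 58596*(2651 + (-80 + 3184)) = 58596*(2651 + 3104) = 58596*5755 = 337219980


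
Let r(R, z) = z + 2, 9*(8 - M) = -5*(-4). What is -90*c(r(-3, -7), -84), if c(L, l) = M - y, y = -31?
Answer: -3310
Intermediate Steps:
M = 52/9 (M = 8 - (-5)*(-4)/9 = 8 - 1/9*20 = 8 - 20/9 = 52/9 ≈ 5.7778)
r(R, z) = 2 + z
c(L, l) = 331/9 (c(L, l) = 52/9 - 1*(-31) = 52/9 + 31 = 331/9)
-90*c(r(-3, -7), -84) = -90*331/9 = -3310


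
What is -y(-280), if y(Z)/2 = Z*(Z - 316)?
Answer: -333760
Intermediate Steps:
y(Z) = 2*Z*(-316 + Z) (y(Z) = 2*(Z*(Z - 316)) = 2*(Z*(-316 + Z)) = 2*Z*(-316 + Z))
-y(-280) = -2*(-280)*(-316 - 280) = -2*(-280)*(-596) = -1*333760 = -333760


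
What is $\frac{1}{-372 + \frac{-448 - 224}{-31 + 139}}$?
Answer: $- \frac{9}{3404} \approx -0.0026439$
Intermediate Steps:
$\frac{1}{-372 + \frac{-448 - 224}{-31 + 139}} = \frac{1}{-372 - \frac{672}{108}} = \frac{1}{-372 - \frac{56}{9}} = \frac{1}{- \frac{3404}{9}} = - \frac{9}{3404}$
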